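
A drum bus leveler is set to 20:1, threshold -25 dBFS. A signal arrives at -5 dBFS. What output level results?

Overshoot: -5 − (-25) = 20 dB.
The 20 dB excess becomes 1 dB after 20:1 reduction.
Output = -25 + 1 = -24 dBFS.

-24 dBFS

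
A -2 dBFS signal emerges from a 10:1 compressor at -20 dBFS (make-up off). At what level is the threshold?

-22 dBFS

Input is 20 dB above T (since output overshoot × R = input overshoot: (-20 − T)·10 = -2 − T gives T = -22 dBFS).
Check: -22 + (-2 − (-22))/10 = -22 + 2 = -20 dBFS. ✓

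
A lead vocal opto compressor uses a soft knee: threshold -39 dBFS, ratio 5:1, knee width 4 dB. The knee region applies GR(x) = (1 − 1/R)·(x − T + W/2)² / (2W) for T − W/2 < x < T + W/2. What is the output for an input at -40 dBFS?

x − T + W/2 = -40 − (-39) + 2 = 1.
GR = (1 − 1/5) × 1² / 8 = 0.8 × 1 / 8 = 0.1 dB.
Output = -40 − 0.1 = -40.1 dBFS.

-40.1 dBFS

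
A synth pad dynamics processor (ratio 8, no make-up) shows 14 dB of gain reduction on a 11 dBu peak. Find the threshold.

-5 dBu

Input is 16 dB above T (since output overshoot × R = input overshoot: (-3 − T)·8 = 11 − T gives T = -5 dBu).
Check: -5 + (11 − (-5))/8 = -5 + 2 = -3 dBu. ✓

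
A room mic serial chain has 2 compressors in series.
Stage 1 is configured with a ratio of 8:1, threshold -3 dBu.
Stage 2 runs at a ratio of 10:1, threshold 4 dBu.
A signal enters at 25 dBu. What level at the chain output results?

Stage 1: 28 dB above -3 dBu, reduced 8:1 to 3.5 dB above → 0.5 dBu.
Stage 2: 0.5 dBu is at or below the 4 dBu threshold — no compression; output 0.5 dBu.

0.5 dBu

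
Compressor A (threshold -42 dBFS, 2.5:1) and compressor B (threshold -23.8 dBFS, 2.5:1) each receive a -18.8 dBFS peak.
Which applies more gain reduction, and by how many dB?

A: overshoot 23.2 dB → output overshoot 9.28 dB → GR 13.92 dB.
B: overshoot 5 dB → output overshoot 2 dB → GR 3 dB.
Difference: 10.92 dB in favour of A.

A, by 10.92 dB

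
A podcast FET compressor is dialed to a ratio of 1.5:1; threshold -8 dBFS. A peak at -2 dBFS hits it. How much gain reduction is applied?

2 dB

-2 dBFS exceeds the threshold by 6 dB.
After 1.5:1 compression the overshoot becomes 6/1.5 = 4 dB.
So the signal is attenuated by 6 − 4 = 2 dB.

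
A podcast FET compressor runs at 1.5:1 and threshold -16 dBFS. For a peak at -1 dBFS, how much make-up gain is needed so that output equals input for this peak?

The peak compresses to -16 + 15/1.5 = -6 dBFS.
To reach -1 dBFS requires -1 − (-6) = 5 dB of make-up.

5 dB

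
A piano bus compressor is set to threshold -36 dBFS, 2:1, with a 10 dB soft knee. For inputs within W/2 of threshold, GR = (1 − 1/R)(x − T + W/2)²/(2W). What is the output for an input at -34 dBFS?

-35.225 dBFS

x − T + W/2 = -34 − (-36) + 5 = 7.
GR = (1 − 1/2) × 7² / 20 = 0.5 × 49 / 20 = 1.225 dB.
Output = -34 − 1.225 = -35.225 dBFS.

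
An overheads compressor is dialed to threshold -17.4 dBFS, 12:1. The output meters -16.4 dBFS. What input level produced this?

That's 1 dB above the -17.4 dBFS threshold.
Before 12:1 compression the overshoot was 1 × 12 = 12 dB, so input = -17.4 + 12 = -5.4 dBFS.

-5.4 dBFS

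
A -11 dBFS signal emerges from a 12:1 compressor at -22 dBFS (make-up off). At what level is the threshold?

-23 dBFS

Input is 12 dB above T (since output overshoot × R = input overshoot: (-22 − T)·12 = -11 − T gives T = -23 dBFS).
Check: -23 + (-11 − (-23))/12 = -23 + 1 = -22 dBFS. ✓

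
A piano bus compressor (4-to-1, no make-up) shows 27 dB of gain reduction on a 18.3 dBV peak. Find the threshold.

Let T be the threshold. Output overshoot = (input overshoot)/R, so -8.7 − T = (18.3 − T)/4.
4·(-8.7 − T) = 18.3 − T → 3·T = -34.8 − 18.3 = -53.1.
T = -53.1/3 = -17.7 dBV.

-17.7 dBV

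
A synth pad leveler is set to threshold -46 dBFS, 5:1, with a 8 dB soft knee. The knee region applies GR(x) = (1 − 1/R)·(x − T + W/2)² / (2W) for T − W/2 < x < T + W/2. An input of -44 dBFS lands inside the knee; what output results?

x − T + W/2 = -44 − (-46) + 4 = 6.
GR = (1 − 1/5) × 6² / 16 = 0.8 × 36 / 16 = 1.8 dB.
Output = -44 − 1.8 = -45.8 dBFS.

-45.8 dBFS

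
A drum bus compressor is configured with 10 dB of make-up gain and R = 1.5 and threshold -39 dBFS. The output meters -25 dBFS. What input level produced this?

-33 dBFS

Remove make-up: -25 − 10 = -35 dBFS.
The compressed level sits -35 − (-39) = 4 dB over threshold.
Input overshoot = R × output overshoot = 6 dB → input = -39 + 6 = -33 dBFS.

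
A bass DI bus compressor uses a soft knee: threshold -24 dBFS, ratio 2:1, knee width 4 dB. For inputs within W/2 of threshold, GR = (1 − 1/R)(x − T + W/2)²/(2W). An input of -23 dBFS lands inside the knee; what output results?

x − T + W/2 = -23 − (-24) + 2 = 3.
GR = (1 − 1/2) × 3² / 8 = 0.5 × 9 / 8 = 0.5625 dB.
Output = -23 − 0.5625 = -23.5625 dBFS.

-23.5625 dBFS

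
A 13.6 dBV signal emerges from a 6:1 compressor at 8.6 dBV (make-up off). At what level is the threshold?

Gain reduction = 13.6 − 8.6 = 5 dB; output overshoot = GR / (R − 1) = 5 / 5 = 1 dB.
Threshold = output − output overshoot = 8.6 − 1 = 7.6 dBV.

7.6 dBV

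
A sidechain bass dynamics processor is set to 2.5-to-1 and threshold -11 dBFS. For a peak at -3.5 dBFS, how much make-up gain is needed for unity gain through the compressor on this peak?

Without make-up, output = threshold + overshoot/2.5 = -11 + 3 = -8 dBFS.
Gap to target: 4.5 dB.

4.5 dB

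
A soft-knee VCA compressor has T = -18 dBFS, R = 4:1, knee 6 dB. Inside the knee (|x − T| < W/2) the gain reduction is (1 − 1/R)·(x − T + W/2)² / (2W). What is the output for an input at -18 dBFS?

x − T + W/2 = -18 − (-18) + 3 = 3.
GR = (1 − 1/4) × 3² / 12 = 0.75 × 9 / 12 = 0.5625 dB.
Output = -18 − 0.5625 = -18.5625 dBFS.

-18.5625 dBFS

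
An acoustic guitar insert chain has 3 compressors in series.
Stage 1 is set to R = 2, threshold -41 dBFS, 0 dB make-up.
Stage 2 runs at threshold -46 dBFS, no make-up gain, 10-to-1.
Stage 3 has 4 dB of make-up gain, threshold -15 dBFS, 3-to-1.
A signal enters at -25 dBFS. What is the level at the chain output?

Stage 1: -25 dBFS is 16 dB over -41 dBFS; at 2:1 that becomes 8 dB over, giving -33 dBFS.
Stage 2: 13 dB above -46 dBFS, reduced 10:1 to 1.3 dB above → -44.7 dBFS.
Stage 3: -44.7 dBFS ≤ -15 dBFS, so stage 3 doesn't engage; make-up brings it to -40.7 dBFS.

-40.7 dBFS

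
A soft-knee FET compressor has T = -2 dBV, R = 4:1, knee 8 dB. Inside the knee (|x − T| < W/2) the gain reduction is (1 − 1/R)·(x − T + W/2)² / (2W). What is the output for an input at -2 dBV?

x − T + W/2 = -2 − (-2) + 4 = 4.
GR = (1 − 1/4) × 4² / 16 = 0.75 × 16 / 16 = 0.75 dB.
Output = -2 − 0.75 = -2.75 dBV.

-2.75 dBV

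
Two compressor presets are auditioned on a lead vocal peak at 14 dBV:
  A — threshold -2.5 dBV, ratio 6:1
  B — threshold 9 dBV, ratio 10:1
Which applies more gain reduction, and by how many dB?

A, by 9.25 dB

A: 16.5 dB over, compressed to 2.75 dB over, so 13.75 dB of GR.
B: 5 dB over, compressed to 0.5 dB over, so 4.5 dB of GR.
A reduces 9.25 dB more.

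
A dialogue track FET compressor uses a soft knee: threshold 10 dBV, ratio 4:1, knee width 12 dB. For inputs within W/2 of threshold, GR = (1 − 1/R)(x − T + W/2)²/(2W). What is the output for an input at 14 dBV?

10.875 dBV

x − T + W/2 = 14 − 10 + 6 = 10.
GR = (1 − 1/4) × 10² / 24 = 0.75 × 100 / 24 = 3.125 dB.
Output = 14 − 3.125 = 10.875 dBV.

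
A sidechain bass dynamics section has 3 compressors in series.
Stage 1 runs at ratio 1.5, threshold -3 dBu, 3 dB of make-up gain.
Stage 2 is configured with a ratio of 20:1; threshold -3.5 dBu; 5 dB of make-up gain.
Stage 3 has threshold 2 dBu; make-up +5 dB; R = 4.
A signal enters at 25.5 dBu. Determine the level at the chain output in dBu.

7.15625 dBu

Stage 1: 25.5 dBu is 28.5 dB over -3 dBu; at 1.5:1 that becomes 19 dB over, giving 16 dBu; +3 dB make-up → 19 dBu.
Stage 2: 19 dBu is 22.5 dB over -3.5 dBu; at 20:1 that becomes 1.125 dB over, giving -2.375 dBu; +5 dB make-up → 2.625 dBu.
Stage 3: 2.625 dBu is 0.625 dB over 2 dBu; at 4:1 that becomes 0.15625 dB over, giving 2.15625 dBu; +5 dB make-up → 7.15625 dBu.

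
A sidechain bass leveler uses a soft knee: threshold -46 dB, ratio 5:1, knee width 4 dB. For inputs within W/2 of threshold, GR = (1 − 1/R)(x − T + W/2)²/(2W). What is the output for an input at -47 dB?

-47.1 dB

x − T + W/2 = -47 − (-46) + 2 = 1.
GR = (1 − 1/5) × 1² / 8 = 0.8 × 1 / 8 = 0.1 dB.
Output = -47 − 0.1 = -47.1 dB.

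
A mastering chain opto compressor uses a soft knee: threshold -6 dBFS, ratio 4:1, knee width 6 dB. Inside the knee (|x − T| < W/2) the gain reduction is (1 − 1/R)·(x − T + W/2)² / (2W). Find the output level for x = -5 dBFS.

-6 dBFS

x − T + W/2 = -5 − (-6) + 3 = 4.
GR = (1 − 1/4) × 4² / 12 = 0.75 × 16 / 12 = 1 dB.
Output = -5 − 1 = -6 dBFS.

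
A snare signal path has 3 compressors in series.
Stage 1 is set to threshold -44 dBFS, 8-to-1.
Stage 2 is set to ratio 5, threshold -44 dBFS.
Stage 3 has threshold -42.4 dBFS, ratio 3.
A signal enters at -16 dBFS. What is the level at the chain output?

Stage 1: -16 dBFS is 28 dB over -44 dBFS; at 8:1 that becomes 3.5 dB over, giving -40.5 dBFS.
Stage 2: -40.5 dBFS is 3.5 dB over -44 dBFS; at 5:1 that becomes 0.7 dB over, giving -43.3 dBFS.
Stage 3: -43.3 dBFS ≤ -42.4 dBFS, so stage 3 doesn't engage; output -43.3 dBFS.

-43.3 dBFS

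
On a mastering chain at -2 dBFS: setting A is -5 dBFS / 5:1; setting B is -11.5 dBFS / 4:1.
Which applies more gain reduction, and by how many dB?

B, by 4.725 dB

A: overshoot 3 dB → output overshoot 0.6 dB → GR 2.4 dB.
B: overshoot 9.5 dB → output overshoot 2.375 dB → GR 7.125 dB.
B reduces 4.725 dB more.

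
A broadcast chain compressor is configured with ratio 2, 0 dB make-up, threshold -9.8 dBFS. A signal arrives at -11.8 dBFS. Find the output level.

-11.8 dBFS

-11.8 dBFS is 2 dB below the -9.8 dBFS threshold, so no gain reduction is applied.
Output = input = -11.8 dBFS.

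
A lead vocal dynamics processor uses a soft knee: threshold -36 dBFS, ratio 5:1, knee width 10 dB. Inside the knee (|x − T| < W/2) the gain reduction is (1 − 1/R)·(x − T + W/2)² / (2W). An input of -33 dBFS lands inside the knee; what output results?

x − T + W/2 = -33 − (-36) + 5 = 8.
GR = (1 − 1/5) × 8² / 20 = 0.8 × 64 / 20 = 2.56 dB.
Output = -33 − 2.56 = -35.56 dBFS.

-35.56 dBFS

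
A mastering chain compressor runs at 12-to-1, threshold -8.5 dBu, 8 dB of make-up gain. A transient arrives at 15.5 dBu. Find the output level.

Overshoot: 15.5 − (-8.5) = 24 dB.
At 12:1 the overshoot is divided by 12, leaving 2 dB above threshold.
So the level is -8.5 + 2 = -6.5 dBu; make-up adds 8 dB, giving 1.5 dBu.

1.5 dBu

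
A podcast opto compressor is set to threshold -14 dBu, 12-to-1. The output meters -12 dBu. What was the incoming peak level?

That's 2 dB above the -14 dBu threshold.
Undo the ratio: input overshoot = 2 × 12 = 24 dB, giving input = 10 dBu.

10 dBu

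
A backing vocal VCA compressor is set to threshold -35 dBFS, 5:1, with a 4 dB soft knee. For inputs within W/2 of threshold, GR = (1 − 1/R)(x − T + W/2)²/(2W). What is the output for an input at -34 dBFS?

x − T + W/2 = -34 − (-35) + 2 = 3.
GR = (1 − 1/5) × 3² / 8 = 0.8 × 9 / 8 = 0.9 dB.
Output = -34 − 0.9 = -34.9 dBFS.

-34.9 dBFS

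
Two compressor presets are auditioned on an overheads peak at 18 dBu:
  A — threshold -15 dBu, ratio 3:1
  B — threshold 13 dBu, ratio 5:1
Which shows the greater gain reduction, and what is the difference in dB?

A: GR = 33 − 33/3 = 22 dB.
B: GR = 5 − 5/5 = 4 dB.
Difference: 18 dB in favour of A.

A, by 18 dB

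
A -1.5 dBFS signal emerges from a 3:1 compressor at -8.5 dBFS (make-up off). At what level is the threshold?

Gain reduction = -1.5 − (-8.5) = 7 dB; output overshoot = GR / (R − 1) = 7 / 2 = 3.5 dB.
Threshold = output − output overshoot = -8.5 − 3.5 = -12 dBFS.

-12 dBFS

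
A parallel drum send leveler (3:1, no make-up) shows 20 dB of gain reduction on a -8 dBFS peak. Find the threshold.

Let T be the threshold. Output overshoot = (input overshoot)/R, so -28 − T = (-8 − T)/3.
3·(-28 − T) = -8 − T → 2·T = -84 − (-8) = -76.
T = -76/2 = -38 dBFS.

-38 dBFS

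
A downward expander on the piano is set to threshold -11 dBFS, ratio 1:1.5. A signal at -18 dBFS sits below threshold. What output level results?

Below threshold, a 1:1.5 expander applies gain = (1.5−1)×(T − x) of attenuation.
(1.5−1) × 7 = 3.5 dB, so output = -18 − 3.5 = -21.5 dBFS.

-21.5 dBFS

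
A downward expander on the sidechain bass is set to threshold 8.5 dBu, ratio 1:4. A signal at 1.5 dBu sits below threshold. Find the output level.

The input is 7 dB below the 8.5 dBu threshold.
A 1:4 expander multiplies undershoot by 4: 7 × 4 = 28 dB below threshold.
Output = 8.5 − 28 = -19.5 dBu.

-19.5 dBu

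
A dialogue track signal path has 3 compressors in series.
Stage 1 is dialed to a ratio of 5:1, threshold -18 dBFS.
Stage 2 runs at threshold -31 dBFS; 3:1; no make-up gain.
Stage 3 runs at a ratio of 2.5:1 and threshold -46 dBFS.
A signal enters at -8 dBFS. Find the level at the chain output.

Stage 1: 10 dB above -18 dBFS, reduced 5:1 to 2 dB above → -16 dBFS.
Stage 2: overshoot 15 dB → 15/3 = 5 dB → -26 dBFS.
Stage 3: -26 dBFS is 20 dB over -46 dBFS; at 2.5:1 that becomes 8 dB over, giving -38 dBFS.

-38 dBFS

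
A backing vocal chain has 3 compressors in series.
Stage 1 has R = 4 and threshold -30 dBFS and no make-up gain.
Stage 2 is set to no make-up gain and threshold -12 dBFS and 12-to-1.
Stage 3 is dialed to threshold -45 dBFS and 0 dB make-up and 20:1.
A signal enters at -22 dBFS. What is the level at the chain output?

-44.15 dBFS

Stage 1: 8 dB above -30 dBFS, reduced 4:1 to 2 dB above → -28 dBFS.
Stage 2: below threshold (-28 ≤ -12); passes unchanged; output -28 dBFS.
Stage 3: 17 dB above -45 dBFS, reduced 20:1 to 0.85 dB above → -44.15 dBFS.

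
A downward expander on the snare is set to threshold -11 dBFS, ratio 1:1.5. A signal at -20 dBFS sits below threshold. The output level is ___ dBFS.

-24.5 dBFS

Undershoot = (-11) − (-20) = 9 dB.
At 1:1.5, that expands to 13.5 dB under threshold.
Output = -11 − 13.5 = -24.5 dBFS.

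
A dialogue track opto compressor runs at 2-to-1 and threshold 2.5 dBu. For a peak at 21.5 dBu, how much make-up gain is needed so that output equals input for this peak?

The peak compresses to 2.5 + 19/2 = 12 dBu.
To reach 21.5 dBu requires 21.5 − 12 = 9.5 dB of make-up.

9.5 dB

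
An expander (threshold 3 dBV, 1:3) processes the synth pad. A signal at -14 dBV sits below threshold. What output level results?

Undershoot = 3 − (-14) = 17 dB.
At 1:3, that expands to 51 dB under threshold.
Output = 3 − 51 = -48 dBV.

-48 dBV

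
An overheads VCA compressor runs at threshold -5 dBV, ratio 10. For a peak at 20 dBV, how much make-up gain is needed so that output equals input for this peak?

22.5 dB

Without make-up, output = threshold + overshoot/10 = -5 + 2.5 = -2.5 dBV.
Gap to target: 22.5 dB.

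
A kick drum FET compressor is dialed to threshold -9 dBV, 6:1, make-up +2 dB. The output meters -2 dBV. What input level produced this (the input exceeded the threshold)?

21 dBV

Stripping the +2 dB make-up gives -4 dBV at the gain stage.
The compressed level sits -4 − (-9) = 5 dB over threshold.
Undo the ratio: input overshoot = 5 × 6 = 30 dB, giving input = 21 dBV.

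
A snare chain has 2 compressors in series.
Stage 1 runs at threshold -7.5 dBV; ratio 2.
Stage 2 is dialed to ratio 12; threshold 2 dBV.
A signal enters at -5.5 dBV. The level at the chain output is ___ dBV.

Stage 1: -5.5 dBV is 2 dB over -7.5 dBV; at 2:1 that becomes 1 dB over, giving -6.5 dBV.
Stage 2: -6.5 dBV is at or below the 2 dBV threshold — no compression; output -6.5 dBV.

-6.5 dBV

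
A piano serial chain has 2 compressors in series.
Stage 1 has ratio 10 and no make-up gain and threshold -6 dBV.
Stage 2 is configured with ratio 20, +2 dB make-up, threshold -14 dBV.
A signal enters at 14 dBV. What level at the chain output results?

-11.5 dBV

Stage 1: overshoot 20 dB → 20/10 = 2 dB → -4 dBV.
Stage 2: 10 dB above -14 dBV, reduced 20:1 to 0.5 dB above → -13.5 dBV; +2 dB make-up → -11.5 dBV.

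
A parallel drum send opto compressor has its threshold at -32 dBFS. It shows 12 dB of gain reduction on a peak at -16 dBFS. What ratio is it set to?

Input overshoot = -16 − (-32) = 16 dB.
Output overshoot = 16 − 12 = 4 dB.
Ratio = input overshoot / output overshoot = 16 / 4 = 4.

4:1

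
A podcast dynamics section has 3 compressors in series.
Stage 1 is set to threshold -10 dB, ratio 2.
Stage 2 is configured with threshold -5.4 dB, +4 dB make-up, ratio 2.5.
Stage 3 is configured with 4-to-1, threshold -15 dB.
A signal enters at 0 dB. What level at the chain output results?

Stage 1: 0 dB is 10 dB over -10 dB; at 2:1 that becomes 5 dB over, giving -5 dB.
Stage 2: overshoot 0.4 dB → 0.4/2.5 = 0.16 dB → -5.24 dB; +4 dB make-up → -1.24 dB.
Stage 3: -1.24 dB is 13.76 dB over -15 dB; at 4:1 that becomes 3.44 dB over, giving -11.56 dB.

-11.56 dB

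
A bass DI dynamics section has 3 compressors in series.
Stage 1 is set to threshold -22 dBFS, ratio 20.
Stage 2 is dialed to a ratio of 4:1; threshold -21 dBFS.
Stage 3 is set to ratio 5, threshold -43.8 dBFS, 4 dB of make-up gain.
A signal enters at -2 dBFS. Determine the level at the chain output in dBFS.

Stage 1: overshoot 20 dB → 20/20 = 1 dB → -21 dBFS.
Stage 2: below threshold (-21 ≤ -21); passes unchanged; output -21 dBFS.
Stage 3: 22.8 dB above -43.8 dBFS, reduced 5:1 to 4.56 dB above → -39.24 dBFS; +4 dB make-up → -35.24 dBFS.

-35.24 dBFS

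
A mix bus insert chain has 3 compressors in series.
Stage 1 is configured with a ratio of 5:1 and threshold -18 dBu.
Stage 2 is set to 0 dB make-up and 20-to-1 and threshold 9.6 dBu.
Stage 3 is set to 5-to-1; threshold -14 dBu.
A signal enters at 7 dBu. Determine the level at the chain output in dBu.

-13.8 dBu

Stage 1: 25 dB above -18 dBu, reduced 5:1 to 5 dB above → -13 dBu.
Stage 2: -13 dBu is at or below the 9.6 dBu threshold — no compression; output -13 dBu.
Stage 3: 1 dB above -14 dBu, reduced 5:1 to 0.2 dB above → -13.8 dBu.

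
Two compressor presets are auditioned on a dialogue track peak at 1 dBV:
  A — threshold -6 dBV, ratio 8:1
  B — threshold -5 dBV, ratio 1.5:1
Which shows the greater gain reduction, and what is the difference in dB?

A, by 4.125 dB

A: overshoot 7 dB → output overshoot 0.875 dB → GR 6.125 dB.
B: overshoot 6 dB → output overshoot 4 dB → GR 2 dB.
A reduces 4.125 dB more.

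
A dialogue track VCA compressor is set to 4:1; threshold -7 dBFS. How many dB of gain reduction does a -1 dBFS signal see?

-1 dBFS exceeds the threshold by 6 dB.
A 4:1 ratio leaves 1.5 dB of that excess.
Gain reduction = 6 − 1.5 = 4.5 dB.

4.5 dB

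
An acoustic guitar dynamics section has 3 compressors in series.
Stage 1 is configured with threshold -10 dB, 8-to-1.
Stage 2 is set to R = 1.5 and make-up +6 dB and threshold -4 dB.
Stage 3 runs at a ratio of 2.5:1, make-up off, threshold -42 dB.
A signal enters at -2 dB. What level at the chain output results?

-26.4 dB

Stage 1: -2 dB is 8 dB over -10 dB; at 8:1 that becomes 1 dB over, giving -9 dB.
Stage 2: -9 dB ≤ -4 dB, so stage 2 doesn't engage; make-up brings it to -3 dB.
Stage 3: overshoot 39 dB → 39/2.5 = 15.6 dB → -26.4 dB.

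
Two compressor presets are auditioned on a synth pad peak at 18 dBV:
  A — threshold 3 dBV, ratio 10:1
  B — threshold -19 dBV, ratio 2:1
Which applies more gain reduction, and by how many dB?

B, by 5 dB

A: overshoot 15 dB → output overshoot 1.5 dB → GR 13.5 dB.
B: overshoot 37 dB → output overshoot 18.5 dB → GR 18.5 dB.
B reduces 5 dB more.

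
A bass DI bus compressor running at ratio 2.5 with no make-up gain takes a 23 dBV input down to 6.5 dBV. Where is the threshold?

Let T be the threshold. Output overshoot = (input overshoot)/R, so 6.5 − T = (23 − T)/2.5.
2.5·(6.5 − T) = 23 − T → 1.5·T = 16.25 − 23 = -6.75.
T = -6.75/1.5 = -4.5 dBV.

-4.5 dBV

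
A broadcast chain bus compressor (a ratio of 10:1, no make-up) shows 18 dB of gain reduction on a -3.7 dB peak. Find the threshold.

Let T be the threshold. Output overshoot = (input overshoot)/R, so -21.7 − T = (-3.7 − T)/10.
10·(-21.7 − T) = -3.7 − T → 9·T = -217 − (-3.7) = -213.3.
T = -213.3/9 = -23.7 dB.

-23.7 dB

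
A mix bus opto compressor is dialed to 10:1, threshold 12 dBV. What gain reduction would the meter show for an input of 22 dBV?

22 dBV exceeds the threshold by 10 dB.
After 10:1 compression the overshoot becomes 10/10 = 1 dB.
Gain reduction = 10 − 1 = 9 dB.

9 dB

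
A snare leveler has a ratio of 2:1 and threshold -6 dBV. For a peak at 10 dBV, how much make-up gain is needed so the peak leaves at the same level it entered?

The peak compresses to -6 + 16/2 = 2 dBV.
To reach 10 dBV requires 10 − 2 = 8 dB of make-up.

8 dB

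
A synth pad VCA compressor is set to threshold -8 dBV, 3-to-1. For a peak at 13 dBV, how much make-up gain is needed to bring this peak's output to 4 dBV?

Overshoot 21 dB → 21/3 = 7 dB after compression, so the compressed level is -8 + 7 = -1 dBV.
Make-up = target − compressed = 4 − (-1) = 5 dB.

5 dB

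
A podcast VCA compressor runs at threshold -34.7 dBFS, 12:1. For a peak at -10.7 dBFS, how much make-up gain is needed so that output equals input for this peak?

22 dB

Without make-up, output = threshold + overshoot/12 = -34.7 + 2 = -32.7 dBFS.
Gap to target: 22 dB.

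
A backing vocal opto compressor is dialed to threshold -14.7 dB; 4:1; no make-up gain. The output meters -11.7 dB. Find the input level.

The compressed level sits -11.7 − (-14.7) = 3 dB over threshold.
Undo the ratio: input overshoot = 3 × 4 = 12 dB, giving input = -2.7 dB.

-2.7 dB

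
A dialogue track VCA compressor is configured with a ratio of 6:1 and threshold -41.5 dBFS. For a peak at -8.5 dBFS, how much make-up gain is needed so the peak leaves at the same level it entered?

27.5 dB

Without make-up, output = threshold + overshoot/6 = -41.5 + 5.5 = -36 dBFS.
Gap to target: 27.5 dB.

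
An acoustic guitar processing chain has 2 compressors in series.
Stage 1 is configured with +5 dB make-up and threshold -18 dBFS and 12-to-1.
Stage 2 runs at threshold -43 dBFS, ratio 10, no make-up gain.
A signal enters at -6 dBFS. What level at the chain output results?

Stage 1: overshoot 12 dB → 12/12 = 1 dB → -17 dBFS; +5 dB make-up → -12 dBFS.
Stage 2: 31 dB above -43 dBFS, reduced 10:1 to 3.1 dB above → -39.9 dBFS.

-39.9 dBFS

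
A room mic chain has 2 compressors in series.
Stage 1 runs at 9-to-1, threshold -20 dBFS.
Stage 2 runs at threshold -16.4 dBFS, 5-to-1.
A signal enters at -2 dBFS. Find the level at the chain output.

-18 dBFS

Stage 1: 18 dB above -20 dBFS, reduced 9:1 to 2 dB above → -18 dBFS.
Stage 2: -18 dBFS is at or below the -16.4 dBFS threshold — no compression; output -18 dBFS.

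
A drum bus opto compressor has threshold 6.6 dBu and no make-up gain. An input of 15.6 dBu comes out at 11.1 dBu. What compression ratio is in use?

Input overshoot = 15.6 − 6.6 = 9 dB; output overshoot = 11.1 − 6.6 = 4.5 dB.
Ratio = 9 / 4.5 = 2.

2:1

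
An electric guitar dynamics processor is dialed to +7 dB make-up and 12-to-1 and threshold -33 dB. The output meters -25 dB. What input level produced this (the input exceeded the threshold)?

Stripping the +7 dB make-up gives -32 dB at the gain stage.
The compressed level sits -32 − (-33) = 1 dB over threshold.
Undo the ratio: input overshoot = 1 × 12 = 12 dB, giving input = -21 dB.

-21 dB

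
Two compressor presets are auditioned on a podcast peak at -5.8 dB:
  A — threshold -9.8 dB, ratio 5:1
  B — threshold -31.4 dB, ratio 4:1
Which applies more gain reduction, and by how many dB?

B, by 16 dB

A: 4 dB over, compressed to 0.8 dB over, so 3.2 dB of GR.
B: 25.6 dB over, compressed to 6.4 dB over, so 19.2 dB of GR.
B applies 16 dB more gain reduction.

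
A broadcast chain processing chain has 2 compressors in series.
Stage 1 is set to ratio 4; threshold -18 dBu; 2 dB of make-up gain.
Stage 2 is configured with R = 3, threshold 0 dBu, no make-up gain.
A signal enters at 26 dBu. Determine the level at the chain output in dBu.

-5 dBu

Stage 1: 26 dBu is 44 dB over -18 dBu; at 4:1 that becomes 11 dB over, giving -7 dBu; +2 dB make-up → -5 dBu.
Stage 2: -5 dBu is at or below the 0 dBu threshold — no compression; output -5 dBu.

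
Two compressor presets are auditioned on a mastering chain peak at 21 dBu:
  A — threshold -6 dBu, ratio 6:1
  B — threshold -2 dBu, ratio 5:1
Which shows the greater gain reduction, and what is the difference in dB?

A: overshoot 27 dB → output overshoot 4.5 dB → GR 22.5 dB.
B: overshoot 23 dB → output overshoot 4.6 dB → GR 18.4 dB.
A reduces 4.1 dB more.

A, by 4.1 dB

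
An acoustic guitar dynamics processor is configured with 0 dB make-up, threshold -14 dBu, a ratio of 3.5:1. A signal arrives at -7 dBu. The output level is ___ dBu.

Overshoot: -7 − (-14) = 7 dB.
3.5:1 compression reduces that to 7/3.5 = 2 dB over.
Output = -14 + 2 = -12 dBu.

-12 dBu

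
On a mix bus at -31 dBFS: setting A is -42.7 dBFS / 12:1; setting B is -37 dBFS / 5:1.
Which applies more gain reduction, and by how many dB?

A, by 5.925 dB

A: 11.7 dB over, compressed to 0.975 dB over, so 10.725 dB of GR.
B: 6 dB over, compressed to 1.2 dB over, so 4.8 dB of GR.
A reduces 5.925 dB more.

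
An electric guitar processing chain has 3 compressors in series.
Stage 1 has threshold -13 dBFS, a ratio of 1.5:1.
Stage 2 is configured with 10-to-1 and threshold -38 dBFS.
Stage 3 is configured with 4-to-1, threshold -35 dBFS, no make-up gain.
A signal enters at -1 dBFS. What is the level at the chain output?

Stage 1: 12 dB above -13 dBFS, reduced 1.5:1 to 8 dB above → -5 dBFS.
Stage 2: overshoot 33 dB → 33/10 = 3.3 dB → -34.7 dBFS.
Stage 3: 0.3 dB above -35 dBFS, reduced 4:1 to 0.075 dB above → -34.925 dBFS.

-34.925 dBFS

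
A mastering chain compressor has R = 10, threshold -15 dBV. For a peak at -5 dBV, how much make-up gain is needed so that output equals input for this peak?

The peak compresses to -15 + 10/10 = -14 dBV.
To reach -5 dBV requires -5 − (-14) = 9 dB of make-up.

9 dB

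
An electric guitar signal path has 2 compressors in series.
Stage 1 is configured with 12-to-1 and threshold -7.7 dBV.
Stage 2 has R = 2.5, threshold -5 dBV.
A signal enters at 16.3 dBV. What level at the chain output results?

Stage 1: overshoot 24 dB → 24/12 = 2 dB → -5.7 dBV.
Stage 2: below threshold (-5.7 ≤ -5); passes unchanged; output -5.7 dBV.

-5.7 dBV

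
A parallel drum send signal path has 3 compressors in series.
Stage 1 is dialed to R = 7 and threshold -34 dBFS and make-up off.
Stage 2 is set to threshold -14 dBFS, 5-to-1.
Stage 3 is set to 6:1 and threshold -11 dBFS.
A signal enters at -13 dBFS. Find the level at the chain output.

-31 dBFS

Stage 1: 21 dB above -34 dBFS, reduced 7:1 to 3 dB above → -31 dBFS.
Stage 2: -31 dBFS ≤ -14 dBFS, so stage 2 doesn't engage; output -31 dBFS.
Stage 3: -31 dBFS is at or below the -11 dBFS threshold — no compression; output -31 dBFS.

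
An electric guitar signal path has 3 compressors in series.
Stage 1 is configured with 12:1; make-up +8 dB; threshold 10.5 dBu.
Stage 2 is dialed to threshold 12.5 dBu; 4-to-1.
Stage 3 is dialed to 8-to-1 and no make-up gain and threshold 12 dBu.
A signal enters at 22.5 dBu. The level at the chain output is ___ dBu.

12.28125 dBu

Stage 1: 22.5 dBu is 12 dB over 10.5 dBu; at 12:1 that becomes 1 dB over, giving 11.5 dBu; +8 dB make-up → 19.5 dBu.
Stage 2: 19.5 dBu is 7 dB over 12.5 dBu; at 4:1 that becomes 1.75 dB over, giving 14.25 dBu.
Stage 3: 14.25 dBu is 2.25 dB over 12 dBu; at 8:1 that becomes 0.28125 dB over, giving 12.28125 dBu.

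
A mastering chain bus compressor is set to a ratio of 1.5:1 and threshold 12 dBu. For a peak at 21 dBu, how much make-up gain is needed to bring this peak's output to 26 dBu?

Overshoot 9 dB → 9/1.5 = 6 dB after compression, so the compressed level is 12 + 6 = 18 dBu.
Make-up = target − compressed = 26 − 18 = 8 dB.

8 dB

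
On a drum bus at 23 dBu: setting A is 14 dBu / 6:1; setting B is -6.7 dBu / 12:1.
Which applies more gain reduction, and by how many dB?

A: GR = 9 − 9/6 = 7.5 dB.
B: GR = 29.7 − 29.7/12 = 27.225 dB.
B reduces 19.725 dB more.

B, by 19.725 dB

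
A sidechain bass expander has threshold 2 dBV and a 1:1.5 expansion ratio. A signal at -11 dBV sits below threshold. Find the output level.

Undershoot = 2 − (-11) = 13 dB.
At 1:1.5, that expands to 19.5 dB under threshold.
Output = 2 − 19.5 = -17.5 dBV.

-17.5 dBV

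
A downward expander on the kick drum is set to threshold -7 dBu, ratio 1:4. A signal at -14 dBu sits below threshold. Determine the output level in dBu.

The input is 7 dB below the -7 dBu threshold.
A 1:4 expander multiplies undershoot by 4: 7 × 4 = 28 dB below threshold.
Output = -7 − 28 = -35 dBu.

-35 dBu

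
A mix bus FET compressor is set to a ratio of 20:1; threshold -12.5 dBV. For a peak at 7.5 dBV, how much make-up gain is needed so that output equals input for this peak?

19 dB

The peak compresses to -12.5 + 20/20 = -11.5 dBV.
To reach 7.5 dBV requires 7.5 − (-11.5) = 19 dB of make-up.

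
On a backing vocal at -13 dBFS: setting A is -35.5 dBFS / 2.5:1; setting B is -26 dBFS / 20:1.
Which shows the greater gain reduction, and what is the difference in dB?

A: GR = 22.5 − 22.5/2.5 = 13.5 dB.
B: GR = 13 − 13/20 = 12.35 dB.
Difference: 1.15 dB in favour of A.

A, by 1.15 dB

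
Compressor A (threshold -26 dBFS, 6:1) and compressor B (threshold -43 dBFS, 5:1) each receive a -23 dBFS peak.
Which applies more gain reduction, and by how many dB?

B, by 13.5 dB

A: GR = 3 − 3/6 = 2.5 dB.
B: GR = 20 − 20/5 = 16 dB.
Difference: 13.5 dB in favour of B.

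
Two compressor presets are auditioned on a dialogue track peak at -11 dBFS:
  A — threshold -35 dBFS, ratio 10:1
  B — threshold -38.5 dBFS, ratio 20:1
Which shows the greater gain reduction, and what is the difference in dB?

B, by 4.525 dB

A: 24 dB over, compressed to 2.4 dB over, so 21.6 dB of GR.
B: 27.5 dB over, compressed to 1.375 dB over, so 26.125 dB of GR.
B applies 4.525 dB more gain reduction.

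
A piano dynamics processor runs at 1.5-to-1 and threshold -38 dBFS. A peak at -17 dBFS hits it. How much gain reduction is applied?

7 dB

Overshoot = -17 − (-38) = 21 dB.
At 1.5:1, output sits 21/1.5 = 14 dB above threshold.
GR = overshoot in − overshoot out = 21 − 14 = 7 dB.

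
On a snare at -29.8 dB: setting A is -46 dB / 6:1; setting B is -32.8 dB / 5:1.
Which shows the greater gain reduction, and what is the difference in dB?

A: GR = 16.2 − 16.2/6 = 13.5 dB.
B: GR = 3 − 3/5 = 2.4 dB.
A reduces 11.1 dB more.

A, by 11.1 dB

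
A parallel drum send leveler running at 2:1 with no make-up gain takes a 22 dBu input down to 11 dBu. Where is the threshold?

Let T be the threshold. Output overshoot = (input overshoot)/R, so 11 − T = (22 − T)/2.
2·(11 − T) = 22 − T → 1·T = 22 − 22 = 0.
T = 0/1 = 0 dBu.

0 dBu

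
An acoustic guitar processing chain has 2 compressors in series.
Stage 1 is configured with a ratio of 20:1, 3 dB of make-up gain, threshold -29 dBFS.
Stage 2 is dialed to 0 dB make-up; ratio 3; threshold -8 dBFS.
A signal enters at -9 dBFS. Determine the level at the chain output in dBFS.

-25 dBFS

Stage 1: 20 dB above -29 dBFS, reduced 20:1 to 1 dB above → -28 dBFS; +3 dB make-up → -25 dBFS.
Stage 2: below threshold (-25 ≤ -8); passes unchanged; output -25 dBFS.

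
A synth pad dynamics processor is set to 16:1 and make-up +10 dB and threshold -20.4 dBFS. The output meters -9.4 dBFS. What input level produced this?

Remove make-up: -9.4 − 10 = -19.4 dBFS.
Post-compression overshoot = -19.4 − (-20.4) = 1 dB.
Input overshoot = R × output overshoot = 16 dB → input = -20.4 + 16 = -4.4 dBFS.

-4.4 dBFS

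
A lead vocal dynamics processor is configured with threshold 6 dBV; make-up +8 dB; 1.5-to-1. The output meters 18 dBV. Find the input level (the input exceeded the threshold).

12 dBV

Remove make-up: 18 − 8 = 10 dBV.
That's 4 dB above the 6 dBV threshold.
Before 1.5:1 compression the overshoot was 4 × 1.5 = 6 dB, so input = 6 + 6 = 12 dBV.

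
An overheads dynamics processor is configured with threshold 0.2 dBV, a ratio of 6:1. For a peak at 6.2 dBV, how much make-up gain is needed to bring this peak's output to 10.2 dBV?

Without make-up, output = threshold + overshoot/6 = 0.2 + 1 = 1.2 dBV.
Gap to target: 9 dB.

9 dB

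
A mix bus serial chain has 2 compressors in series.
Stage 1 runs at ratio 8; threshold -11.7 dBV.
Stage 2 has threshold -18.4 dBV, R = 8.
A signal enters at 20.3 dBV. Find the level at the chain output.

Stage 1: 20.3 dBV is 32 dB over -11.7 dBV; at 8:1 that becomes 4 dB over, giving -7.7 dBV.
Stage 2: -7.7 dBV is 10.7 dB over -18.4 dBV; at 8:1 that becomes 1.3375 dB over, giving -17.0625 dBV.

-17.0625 dBV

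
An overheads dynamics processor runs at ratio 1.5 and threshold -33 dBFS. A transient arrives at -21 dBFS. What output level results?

-25 dBFS

Overshoot: -21 − (-33) = 12 dB.
At 1.5:1 the overshoot is divided by 1.5, leaving 8 dB above threshold.
Output = -33 + 8 = -25 dBFS.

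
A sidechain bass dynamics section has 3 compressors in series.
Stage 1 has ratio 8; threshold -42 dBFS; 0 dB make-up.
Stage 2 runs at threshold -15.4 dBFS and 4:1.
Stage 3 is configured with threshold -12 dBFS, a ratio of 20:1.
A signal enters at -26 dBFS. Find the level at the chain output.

Stage 1: -26 dBFS is 16 dB over -42 dBFS; at 8:1 that becomes 2 dB over, giving -40 dBFS.
Stage 2: -40 dBFS ≤ -15.4 dBFS, so stage 2 doesn't engage; output -40 dBFS.
Stage 3: -40 dBFS is at or below the -12 dBFS threshold — no compression; output -40 dBFS.

-40 dBFS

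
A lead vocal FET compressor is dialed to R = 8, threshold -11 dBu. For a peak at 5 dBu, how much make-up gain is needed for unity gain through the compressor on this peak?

Overshoot 16 dB → 16/8 = 2 dB after compression, so the compressed level is -11 + 2 = -9 dBu.
Make-up = target − compressed = 5 − (-9) = 14 dB.

14 dB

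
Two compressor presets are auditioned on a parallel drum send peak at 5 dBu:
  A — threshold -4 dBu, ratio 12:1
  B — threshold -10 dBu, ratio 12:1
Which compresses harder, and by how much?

A: overshoot 9 dB → output overshoot 0.75 dB → GR 8.25 dB.
B: overshoot 15 dB → output overshoot 1.25 dB → GR 13.75 dB.
B applies 5.5 dB more gain reduction.

B, by 5.5 dB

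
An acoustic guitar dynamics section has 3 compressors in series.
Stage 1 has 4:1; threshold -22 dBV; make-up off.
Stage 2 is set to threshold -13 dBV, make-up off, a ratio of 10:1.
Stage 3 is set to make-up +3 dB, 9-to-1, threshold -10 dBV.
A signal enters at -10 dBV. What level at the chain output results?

Stage 1: -10 dBV is 12 dB over -22 dBV; at 4:1 that becomes 3 dB over, giving -19 dBV.
Stage 2: -19 dBV is at or below the -13 dBV threshold — no compression; output -19 dBV.
Stage 3: -19 dBV is at or below the -10 dBV threshold — no compression; make-up brings it to -16 dBV.

-16 dBV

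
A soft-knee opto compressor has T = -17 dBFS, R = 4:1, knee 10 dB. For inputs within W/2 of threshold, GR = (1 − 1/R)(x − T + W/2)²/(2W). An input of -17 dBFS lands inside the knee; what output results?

-17.9375 dBFS

x − T + W/2 = -17 − (-17) + 5 = 5.
GR = (1 − 1/4) × 5² / 20 = 0.75 × 25 / 20 = 0.9375 dB.
Output = -17 − 0.9375 = -17.9375 dBFS.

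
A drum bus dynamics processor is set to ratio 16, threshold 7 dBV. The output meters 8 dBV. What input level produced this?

That's 1 dB above the 7 dBV threshold.
Undo the ratio: input overshoot = 1 × 16 = 16 dB, giving input = 23 dBV.

23 dBV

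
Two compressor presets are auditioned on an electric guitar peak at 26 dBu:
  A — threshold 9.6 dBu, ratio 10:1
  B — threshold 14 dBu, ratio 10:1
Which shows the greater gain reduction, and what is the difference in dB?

A, by 3.96 dB

A: overshoot 16.4 dB → output overshoot 1.64 dB → GR 14.76 dB.
B: overshoot 12 dB → output overshoot 1.2 dB → GR 10.8 dB.
Difference: 3.96 dB in favour of A.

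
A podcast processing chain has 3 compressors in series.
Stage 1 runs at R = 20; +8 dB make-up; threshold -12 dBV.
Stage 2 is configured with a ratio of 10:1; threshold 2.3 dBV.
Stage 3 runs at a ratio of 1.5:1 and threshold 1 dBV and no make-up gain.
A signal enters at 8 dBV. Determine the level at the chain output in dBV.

Stage 1: 20 dB above -12 dBV, reduced 20:1 to 1 dB above → -11 dBV; +8 dB make-up → -3 dBV.
Stage 2: below threshold (-3 ≤ 2.3); passes unchanged; output -3 dBV.
Stage 3: below threshold (-3 ≤ 1); passes unchanged; output -3 dBV.

-3 dBV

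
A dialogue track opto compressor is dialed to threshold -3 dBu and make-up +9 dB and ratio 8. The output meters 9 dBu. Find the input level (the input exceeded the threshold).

21 dBu

Stripping the +9 dB make-up gives 0 dBu at the gain stage.
The compressed level sits 0 − (-3) = 3 dB over threshold.
Undo the ratio: input overshoot = 3 × 8 = 24 dB, giving input = 21 dBu.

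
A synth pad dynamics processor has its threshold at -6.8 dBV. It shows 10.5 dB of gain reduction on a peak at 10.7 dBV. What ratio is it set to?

Input overshoot = 10.7 − (-6.8) = 17.5 dB.
Output overshoot = 17.5 − 10.5 = 7 dB.
Ratio = input overshoot / output overshoot = 17.5 / 7 = 2.5.

2.5:1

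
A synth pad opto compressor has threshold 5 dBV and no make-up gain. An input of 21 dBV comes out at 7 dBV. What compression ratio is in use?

Input overshoot = 21 − 5 = 16 dB; output overshoot = 7 − 5 = 2 dB.
Ratio = 16 / 2 = 8.

8:1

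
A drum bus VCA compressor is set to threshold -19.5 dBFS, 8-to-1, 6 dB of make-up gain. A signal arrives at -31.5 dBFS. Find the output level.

-31.5 dBFS is 12 dB below the -19.5 dBFS threshold, so no gain reduction is applied.
Make-up gain adds 6 dB: -31.5 + 6 = -25.5 dBFS.

-25.5 dBFS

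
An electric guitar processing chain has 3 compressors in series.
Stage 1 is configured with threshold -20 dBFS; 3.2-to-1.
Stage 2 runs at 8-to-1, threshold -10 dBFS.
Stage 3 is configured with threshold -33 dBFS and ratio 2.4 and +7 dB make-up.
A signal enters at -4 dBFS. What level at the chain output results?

Stage 1: overshoot 16 dB → 16/3.2 = 5 dB → -15 dBFS.
Stage 2: -15 dBFS ≤ -10 dBFS, so stage 2 doesn't engage; output -15 dBFS.
Stage 3: -15 dBFS is 18 dB over -33 dBFS; at 2.4:1 that becomes 7.5 dB over, giving -25.5 dBFS; +7 dB make-up → -18.5 dBFS.

-18.5 dBFS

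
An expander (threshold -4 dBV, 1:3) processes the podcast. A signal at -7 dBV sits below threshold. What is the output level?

Undershoot = (-4) − (-7) = 3 dB.
At 1:3, that expands to 9 dB under threshold.
Output = -4 − 9 = -13 dBV.

-13 dBV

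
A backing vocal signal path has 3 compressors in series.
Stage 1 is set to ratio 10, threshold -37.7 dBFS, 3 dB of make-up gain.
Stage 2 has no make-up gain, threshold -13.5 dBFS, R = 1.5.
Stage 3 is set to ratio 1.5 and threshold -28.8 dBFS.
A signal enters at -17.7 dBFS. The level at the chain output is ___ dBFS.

-32.7 dBFS

Stage 1: 20 dB above -37.7 dBFS, reduced 10:1 to 2 dB above → -35.7 dBFS; +3 dB make-up → -32.7 dBFS.
Stage 2: -32.7 dBFS is at or below the -13.5 dBFS threshold — no compression; output -32.7 dBFS.
Stage 3: below threshold (-32.7 ≤ -28.8); passes unchanged; output -32.7 dBFS.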